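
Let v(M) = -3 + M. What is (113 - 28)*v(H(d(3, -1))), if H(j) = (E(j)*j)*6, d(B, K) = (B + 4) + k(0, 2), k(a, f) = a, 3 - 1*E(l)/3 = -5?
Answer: 85425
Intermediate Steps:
E(l) = 24 (E(l) = 9 - 3*(-5) = 9 + 15 = 24)
d(B, K) = 4 + B (d(B, K) = (B + 4) + 0 = (4 + B) + 0 = 4 + B)
H(j) = 144*j (H(j) = (24*j)*6 = 144*j)
(113 - 28)*v(H(d(3, -1))) = (113 - 28)*(-3 + 144*(4 + 3)) = 85*(-3 + 144*7) = 85*(-3 + 1008) = 85*1005 = 85425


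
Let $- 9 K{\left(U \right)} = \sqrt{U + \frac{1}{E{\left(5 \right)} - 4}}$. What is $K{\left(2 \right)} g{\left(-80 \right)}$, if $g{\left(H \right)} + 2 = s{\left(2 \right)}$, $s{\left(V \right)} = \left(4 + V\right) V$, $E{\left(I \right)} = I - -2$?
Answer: $- \frac{10 \sqrt{21}}{27} \approx -1.6973$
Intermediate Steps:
$E{\left(I \right)} = 2 + I$ ($E{\left(I \right)} = I + 2 = 2 + I$)
$s{\left(V \right)} = V \left(4 + V\right)$
$g{\left(H \right)} = 10$ ($g{\left(H \right)} = -2 + 2 \left(4 + 2\right) = -2 + 2 \cdot 6 = -2 + 12 = 10$)
$K{\left(U \right)} = - \frac{\sqrt{\frac{1}{3} + U}}{9}$ ($K{\left(U \right)} = - \frac{\sqrt{U + \frac{1}{\left(2 + 5\right) - 4}}}{9} = - \frac{\sqrt{U + \frac{1}{7 - 4}}}{9} = - \frac{\sqrt{U + \frac{1}{3}}}{9} = - \frac{\sqrt{\frac{1}{3} + U}}{9}$)
$K{\left(2 \right)} g{\left(-80 \right)} = - \frac{\sqrt{3 + 9 \cdot 2}}{27} \cdot 10 = - \frac{\sqrt{3 + 18}}{27} \cdot 10 = - \frac{\sqrt{21}}{27} \cdot 10 = - \frac{10 \sqrt{21}}{27}$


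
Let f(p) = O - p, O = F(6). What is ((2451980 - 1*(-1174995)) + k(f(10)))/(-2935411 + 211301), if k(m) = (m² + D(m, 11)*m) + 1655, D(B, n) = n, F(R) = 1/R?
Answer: -130630267/98067960 ≈ -1.3320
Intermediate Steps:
F(R) = 1/R
O = ⅙ (O = 1/6 = ⅙ ≈ 0.16667)
f(p) = ⅙ - p
k(m) = 1655 + m² + 11*m (k(m) = (m² + 11*m) + 1655 = 1655 + m² + 11*m)
((2451980 - 1*(-1174995)) + k(f(10)))/(-2935411 + 211301) = ((2451980 - 1*(-1174995)) + (1655 + (⅙ - 1*10)² + 11*(⅙ - 1*10)))/(-2935411 + 211301) = ((2451980 + 1174995) + (1655 + (⅙ - 10)² + 11*(⅙ - 10)))/(-2724110) = (3626975 + (1655 + (-59/6)² + 11*(-59/6)))*(-1/2724110) = (3626975 + (1655 + 3481/36 - 649/6))*(-1/2724110) = (3626975 + 59167/36)*(-1/2724110) = (130630267/36)*(-1/2724110) = -130630267/98067960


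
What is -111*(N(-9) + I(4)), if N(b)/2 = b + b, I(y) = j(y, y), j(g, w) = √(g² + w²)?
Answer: 3996 - 444*√2 ≈ 3368.1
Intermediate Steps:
I(y) = √2*√(y²) (I(y) = √(y² + y²) = √(2*y²) = √2*√(y²))
N(b) = 4*b (N(b) = 2*(b + b) = 2*(2*b) = 4*b)
-111*(N(-9) + I(4)) = -111*(4*(-9) + √2*√(4²)) = -111*(-36 + √2*√16) = -111*(-36 + √2*4) = -111*(-36 + 4*√2) = 3996 - 444*√2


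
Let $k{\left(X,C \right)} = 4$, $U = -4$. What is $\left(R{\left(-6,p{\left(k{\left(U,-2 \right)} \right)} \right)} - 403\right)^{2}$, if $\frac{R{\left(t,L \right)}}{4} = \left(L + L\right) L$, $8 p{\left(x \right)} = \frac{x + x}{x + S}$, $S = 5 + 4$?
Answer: $\frac{4637473801}{28561} \approx 1.6237 \cdot 10^{5}$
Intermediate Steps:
$S = 9$
$p{\left(x \right)} = \frac{x}{4 \left(9 + x\right)}$ ($p{\left(x \right)} = \frac{\left(x + x\right) \frac{1}{x + 9}}{8} = \frac{2 x \frac{1}{9 + x}}{8} = \frac{x}{4 \left(9 + x\right)}$)
$R{\left(t,L \right)} = 8 L^{2}$ ($R{\left(t,L \right)} = 4 \left(L + L\right) L = 4 \cdot 2 L L = 4 \cdot 2 L^{2} = 8 L^{2}$)
$\left(R{\left(-6,p{\left(k{\left(U,-2 \right)} \right)} \right)} - 403\right)^{2} = \left(8 \left(\frac{1}{4} \cdot 4 \frac{1}{9 + 4}\right)^{2} - 403\right)^{2} = \left(8 \left(\frac{1}{4} \cdot 4 \cdot \frac{1}{13}\right)^{2} - 403\right)^{2} = \left(\frac{8}{169} - 403\right)^{2} = \left(- \frac{68099}{169}\right)^{2} = \frac{4637473801}{28561}$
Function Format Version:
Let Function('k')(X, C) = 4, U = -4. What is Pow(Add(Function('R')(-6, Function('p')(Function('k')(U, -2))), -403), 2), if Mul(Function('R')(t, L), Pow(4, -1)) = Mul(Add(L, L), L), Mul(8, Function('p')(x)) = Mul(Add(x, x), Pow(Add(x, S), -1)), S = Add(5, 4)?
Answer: Rational(4637473801, 28561) ≈ 1.6237e+5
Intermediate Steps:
S = 9
Function('p')(x) = Mul(Rational(1, 4), x, Pow(Add(9, x), -1)) (Function('p')(x) = Mul(Rational(1, 8), Mul(Add(x, x), Pow(Add(x, 9), -1))) = Mul(Rational(1, 8), Mul(Mul(2, x), Pow(Add(9, x), -1))) = Mul(Rational(1, 8), Mul(2, x, Pow(Add(9, x), -1))) = Mul(Rational(1, 4), x, Pow(Add(9, x), -1)))
Function('R')(t, L) = Mul(8, Pow(L, 2)) (Function('R')(t, L) = Mul(4, Mul(Add(L, L), L)) = Mul(4, Mul(Mul(2, L), L)) = Mul(4, Mul(2, Pow(L, 2))) = Mul(8, Pow(L, 2)))
Pow(Add(Function('R')(-6, Function('p')(Function('k')(U, -2))), -403), 2) = Pow(Add(Mul(8, Pow(Mul(Rational(1, 4), 4, Pow(Add(9, 4), -1)), 2)), -403), 2) = Pow(Add(Mul(8, Pow(Mul(Rational(1, 4), 4, Pow(13, -1)), 2)), -403), 2) = Pow(Add(Mul(8, Pow(Mul(Rational(1, 4), 4, Rational(1, 13)), 2)), -403), 2) = Pow(Add(Mul(8, Pow(Rational(1, 13), 2)), -403), 2) = Pow(Add(Mul(8, Rational(1, 169)), -403), 2) = Pow(Add(Rational(8, 169), -403), 2) = Pow(Rational(-68099, 169), 2) = Rational(4637473801, 28561)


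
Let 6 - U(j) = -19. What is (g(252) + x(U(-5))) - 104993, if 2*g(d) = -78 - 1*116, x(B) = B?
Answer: -105065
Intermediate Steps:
U(j) = 25 (U(j) = 6 - 1*(-19) = 6 + 19 = 25)
g(d) = -97 (g(d) = (-78 - 1*116)/2 = (-78 - 116)/2 = (½)*(-194) = -97)
(g(252) + x(U(-5))) - 104993 = (-97 + 25) - 104993 = -72 - 104993 = -105065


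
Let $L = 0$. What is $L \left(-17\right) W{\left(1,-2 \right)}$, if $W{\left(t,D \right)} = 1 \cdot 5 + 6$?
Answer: $0$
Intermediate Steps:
$W{\left(t,D \right)} = 11$ ($W{\left(t,D \right)} = 5 + 6 = 11$)
$L \left(-17\right) W{\left(1,-2 \right)} = 0 \left(-17\right) 11 = 0 \cdot 11 = 0$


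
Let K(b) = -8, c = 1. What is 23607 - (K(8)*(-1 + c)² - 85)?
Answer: 23692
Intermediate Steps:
23607 - (K(8)*(-1 + c)² - 85) = 23607 - (-8*(-1 + 1)² - 85) = 23607 - (-8*0² - 85) = 23607 - (-8*0 - 85) = 23607 - (0 - 85) = 23607 - 1*(-85) = 23607 + 85 = 23692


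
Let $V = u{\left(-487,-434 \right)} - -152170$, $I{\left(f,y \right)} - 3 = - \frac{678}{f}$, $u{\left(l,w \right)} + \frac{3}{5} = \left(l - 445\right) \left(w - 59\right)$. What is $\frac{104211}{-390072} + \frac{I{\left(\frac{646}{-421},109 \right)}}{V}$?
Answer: $- \frac{11406682822339}{42812886368568} \approx -0.26643$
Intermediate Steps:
$u{\left(l,w \right)} = - \frac{3}{5} + \left(-445 + l\right) \left(-59 + w\right)$ ($u{\left(l,w \right)} = - \frac{3}{5} + \left(l - 445\right) \left(w - 59\right) = - \frac{3}{5} + \left(-445 + l\right) \left(-59 + w\right)$)
$I{\left(f,y \right)} = 3 - \frac{678}{f}$
$V = \frac{3058227}{5}$ ($V = \left(\frac{131272}{5} - -193130 - -28733 - -211358\right) - -152170 = \left(\frac{131272}{5} + 193130 + 28733 + 211358\right) + 152170 = \frac{2297377}{5} + 152170 = \frac{3058227}{5} \approx 6.1165 \cdot 10^{5}$)
$\frac{104211}{-390072} + \frac{I{\left(\frac{646}{-421},109 \right)}}{V} = \frac{104211}{-390072} + \frac{3 - \frac{678}{646 \frac{1}{-421}}}{\frac{3058227}{5}} = 104211 \left(- \frac{1}{390072}\right) + \left(3 - \frac{678}{646 \left(- \frac{1}{421}\right)}\right) \frac{5}{3058227} = - \frac{34737}{130024} + \left(3 - \frac{678}{- \frac{646}{421}}\right) \frac{5}{3058227} = - \frac{34737}{130024} + \left(3 - - \frac{142719}{323}\right) \frac{5}{3058227} = - \frac{34737}{130024} + \left(3 + \frac{142719}{323}\right) \frac{5}{3058227} = - \frac{34737}{130024} + \frac{143688}{323} \cdot \frac{5}{3058227} = - \frac{34737}{130024} + \frac{239480}{329269107} = - \frac{11406682822339}{42812886368568}$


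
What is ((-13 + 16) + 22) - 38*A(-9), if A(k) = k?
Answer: 367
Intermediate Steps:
((-13 + 16) + 22) - 38*A(-9) = ((-13 + 16) + 22) - 38*(-9) = (3 + 22) + 342 = 25 + 342 = 367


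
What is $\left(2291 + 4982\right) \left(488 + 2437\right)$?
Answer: $21273525$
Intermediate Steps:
$\left(2291 + 4982\right) \left(488 + 2437\right) = 7273 \cdot 2925 = 21273525$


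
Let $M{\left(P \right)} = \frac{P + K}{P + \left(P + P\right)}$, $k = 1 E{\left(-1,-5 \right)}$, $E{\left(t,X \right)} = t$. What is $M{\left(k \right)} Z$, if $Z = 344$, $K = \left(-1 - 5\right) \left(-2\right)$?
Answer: $- \frac{3784}{3} \approx -1261.3$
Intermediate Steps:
$K = 12$ ($K = \left(-6\right) \left(-2\right) = 12$)
$k = -1$ ($k = 1 \left(-1\right) = -1$)
$M{\left(P \right)} = \frac{12 + P}{3 P}$ ($M{\left(P \right)} = \frac{P + 12}{P + \left(P + P\right)} = \frac{12 + P}{P + 2 P} = \frac{12 + P}{3 P}$)
$M{\left(k \right)} Z = \frac{12 - 1}{3 \left(-1\right)} 344 = \frac{1}{3} \left(-1\right) 11 \cdot 344 = \left(- \frac{11}{3}\right) 344 = - \frac{3784}{3}$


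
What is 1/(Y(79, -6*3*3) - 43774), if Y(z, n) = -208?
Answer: -1/43982 ≈ -2.2737e-5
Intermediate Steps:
1/(Y(79, -6*3*3) - 43774) = 1/(-208 - 43774) = 1/(-43982) = -1/43982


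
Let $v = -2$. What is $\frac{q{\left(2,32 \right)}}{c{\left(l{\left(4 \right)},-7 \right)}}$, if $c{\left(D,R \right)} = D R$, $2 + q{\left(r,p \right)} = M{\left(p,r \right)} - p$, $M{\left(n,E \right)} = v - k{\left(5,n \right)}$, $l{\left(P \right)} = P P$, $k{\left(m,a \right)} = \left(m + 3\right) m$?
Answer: $\frac{19}{28} \approx 0.67857$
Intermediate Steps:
$k{\left(m,a \right)} = m \left(3 + m\right)$ ($k{\left(m,a \right)} = \left(3 + m\right) m = m \left(3 + m\right)$)
$l{\left(P \right)} = P^{2}$
$M{\left(n,E \right)} = -42$ ($M{\left(n,E \right)} = -2 - 5 \left(3 + 5\right) = -2 - 5 \cdot 8 = -2 - 40 = -42$)
$q{\left(r,p \right)} = -44 - p$ ($q{\left(r,p \right)} = -2 - \left(42 + p\right) = -44 - p$)
$\frac{q{\left(2,32 \right)}}{c{\left(l{\left(4 \right)},-7 \right)}} = \frac{-44 - 32}{4^{2} \left(-7\right)} = \frac{-44 - 32}{16 \left(-7\right)} = - \frac{76}{-112} = \left(-76\right) \left(- \frac{1}{112}\right) = \frac{19}{28}$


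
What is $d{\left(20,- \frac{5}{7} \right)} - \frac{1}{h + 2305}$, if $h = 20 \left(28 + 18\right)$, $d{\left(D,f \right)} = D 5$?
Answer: $\frac{322499}{3225} \approx 100.0$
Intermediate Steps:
$d{\left(D,f \right)} = 5 D$
$h = 920$ ($h = 20 \cdot 46 = 920$)
$d{\left(20,- \frac{5}{7} \right)} - \frac{1}{h + 2305} = 5 \cdot 20 - \frac{1}{920 + 2305} = 100 - \frac{1}{3225} = \frac{322499}{3225}$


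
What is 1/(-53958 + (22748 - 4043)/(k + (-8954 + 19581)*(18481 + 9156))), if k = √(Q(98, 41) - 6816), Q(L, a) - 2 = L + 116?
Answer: (-10*√66 + 293698399*I)/(3*(-5282459398179*I + 179860*√66)) ≈ -1.8533e-5 + 6.7763e-21*I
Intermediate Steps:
Q(L, a) = 118 + L (Q(L, a) = 2 + (L + 116) = 2 + (116 + L) = 118 + L)
k = 10*I*√66 (k = √((118 + 98) - 6816) = √(216 - 6816) = √(-6600) = 10*I*√66 ≈ 81.24*I)
1/(-53958 + (22748 - 4043)/(k + (-8954 + 19581)*(18481 + 9156))) = 1/(-53958 + (22748 - 4043)/(10*I*√66 + (-8954 + 19581)*(18481 + 9156))) = 1/(-53958 + 18705/(10*I*√66 + 10627*27637)) = 1/(-53958 + 18705/(10*I*√66 + 293698399)) = 1/(-53958 + 18705/(293698399 + 10*I*√66))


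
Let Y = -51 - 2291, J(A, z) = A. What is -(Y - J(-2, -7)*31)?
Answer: 2280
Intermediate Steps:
Y = -2342
-(Y - J(-2, -7)*31) = -(-2342 - (-2)*31) = -(-2342 - 1*(-62)) = -(-2342 + 62) = -1*(-2280) = 2280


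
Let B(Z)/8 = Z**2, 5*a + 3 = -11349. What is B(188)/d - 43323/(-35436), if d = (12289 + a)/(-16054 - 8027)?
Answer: -402135917469707/591698516 ≈ -6.7963e+5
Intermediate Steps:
a = -11352/5 (a = -3/5 + (1/5)*(-11349) = -3/5 - 11349/5 = -11352/5 ≈ -2270.4)
d = -50093/120405 (d = (12289 - 11352/5)/(-16054 - 8027) = (50093/5)/(-24081) = (50093/5)*(-1/24081) = -50093/120405 ≈ -0.41604)
B(Z) = 8*Z**2
B(188)/d - 43323/(-35436) = (8*188**2)/(-50093/120405) - 43323/(-35436) = (8*35344)*(-120405/50093) - 43323*(-1/35436) = 282752*(-120405/50093) + 14441/11812 = -34044754560/50093 + 14441/11812 = -402135917469707/591698516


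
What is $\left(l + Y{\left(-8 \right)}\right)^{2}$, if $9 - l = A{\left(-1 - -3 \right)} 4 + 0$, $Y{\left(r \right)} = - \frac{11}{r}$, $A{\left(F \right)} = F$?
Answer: $\frac{361}{64} \approx 5.6406$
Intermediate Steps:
$l = 1$ ($l = 9 - \left(\left(-1 - -3\right) 4 + 0\right) = 9 - \left(\left(-1 + 3\right) 4 + 0\right) = 9 - \left(2 \cdot 4 + 0\right) = 9 - \left(8 + 0\right) = 9 - 8 = 1$)
$\left(l + Y{\left(-8 \right)}\right)^{2} = \left(1 - \frac{11}{-8}\right)^{2} = \left(1 - - \frac{11}{8}\right)^{2} = \left(1 + \frac{11}{8}\right)^{2} = \left(\frac{19}{8}\right)^{2} = \frac{361}{64}$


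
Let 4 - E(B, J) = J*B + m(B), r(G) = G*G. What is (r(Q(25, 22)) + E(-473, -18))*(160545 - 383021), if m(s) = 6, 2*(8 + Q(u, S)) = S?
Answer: 1892603332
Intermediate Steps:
Q(u, S) = -8 + S/2
r(G) = G²
E(B, J) = -2 - B*J (E(B, J) = 4 - (J*B + 6) = 4 - (B*J + 6) = 4 - (6 + B*J) = 4 + (-6 - B*J) = -2 - B*J)
(r(Q(25, 22)) + E(-473, -18))*(160545 - 383021) = ((-8 + (½)*22)² + (-2 - 1*(-473)*(-18)))*(160545 - 383021) = ((-8 + 11)² + (-2 - 8514))*(-222476) = (3² - 8516)*(-222476) = (9 - 8516)*(-222476) = -8507*(-222476) = 1892603332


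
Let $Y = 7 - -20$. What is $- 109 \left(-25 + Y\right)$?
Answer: $-218$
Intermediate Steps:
$Y = 27$ ($Y = 7 + 20 = 27$)
$- 109 \left(-25 + Y\right) = - 109 \left(-25 + 27\right) = \left(-109\right) 2 = -218$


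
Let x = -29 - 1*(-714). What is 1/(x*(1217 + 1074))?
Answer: 1/1569335 ≈ 6.3721e-7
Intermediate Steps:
x = 685 (x = -29 + 714 = 685)
1/(x*(1217 + 1074)) = 1/(685*(1217 + 1074)) = 1/(685*2291) = 1/1569335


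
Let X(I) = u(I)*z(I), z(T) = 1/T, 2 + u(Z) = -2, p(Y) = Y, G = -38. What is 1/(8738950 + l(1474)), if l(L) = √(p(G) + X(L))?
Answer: 3220303075/28142067557285254 - 3*I*√573386/28142067557285254 ≈ 1.1443e-7 - 8.0721e-14*I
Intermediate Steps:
u(Z) = -4 (u(Z) = -2 - 2 = -4)
X(I) = -4/I
l(L) = √(-38 - 4/L)
1/(8738950 + l(1474)) = 1/(8738950 + √(-38 - 4/1474)) = 1/(8738950 + √(-38 - 4*1/1474)) = 1/(8738950 + √(-38 - 2/737)) = 1/(8738950 + √(-28008/737)) = 1/(8738950 + 6*I*√573386/737)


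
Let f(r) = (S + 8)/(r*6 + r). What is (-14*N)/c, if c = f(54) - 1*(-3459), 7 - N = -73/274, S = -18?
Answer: -2634093/89563202 ≈ -0.029410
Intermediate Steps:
N = 1991/274 (N = 7 - (-73)/274 = 7 - 1*(-73/274) = 7 + 73/274 = 1991/274 ≈ 7.2664)
f(r) = -10/(7*r) (f(r) = (-18 + 8)/(r*6 + r) = -10/(6*r + r) = -10*1/(7*r) = -10/(7*r))
c = 653746/189 (c = -10/7/54 - 1*(-3459) = -10/7*1/54 + 3459 = -5/189 + 3459 = 653746/189 ≈ 3459.0)
(-14*N)/c = (-14*1991/274)/(653746/189) = -13937/137*189/653746 = -2634093/89563202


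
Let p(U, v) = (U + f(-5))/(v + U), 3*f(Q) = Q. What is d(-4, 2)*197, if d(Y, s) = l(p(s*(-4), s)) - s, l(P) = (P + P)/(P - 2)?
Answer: -14184/7 ≈ -2026.3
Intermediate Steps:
f(Q) = Q/3
p(U, v) = (-5/3 + U)/(U + v) (p(U, v) = (U + (1/3)*(-5))/(v + U) = (U - 5/3)/(U + v) = (-5/3 + U)/(U + v))
l(P) = 2*P/(-2 + P) (l(P) = (2*P)/(-2 + P) = 2*P/(-2 + P))
d(Y, s) = -s - 2*(-5/3 - 4*s)/(3*s*(-2 - (-5/3 - 4*s)/(3*s))) (d(Y, s) = 2*((-5/3 + s*(-4))/(s*(-4) + s))/(-2 + (-5/3 + s*(-4))/(s*(-4) + s)) - s = 2*((-5/3 - 4*s)/(-4*s + s))/(-2 + (-5/3 - 4*s)/(-4*s + s)) - s = 2*((-5/3 - 4*s)/((-3*s)))/(-2 + (-5/3 - 4*s)/((-3*s))) - s = 2*((-1/(3*s))*(-5/3 - 4*s))/(-2 + (-1/(3*s))*(-5/3 - 4*s)) - s = 2*(-(-5/3 - 4*s)/(3*s))/(-2 - (-5/3 - 4*s)/(3*s)) - s = -2*(-5/3 - 4*s)/(3*s*(-2 - (-5/3 - 4*s)/(3*s))) - s = -s - 2*(-5/3 - 4*s)/(3*s*(-2 - (-5/3 - 4*s)/(3*s))))
d(-4, 2)*197 = ((-10 - 19*2 - 6*2**2)/(-5 + 6*2))*197 = ((-10 - 38 - 6*4)/(-5 + 12))*197 = ((-10 - 38 - 24)/7)*197 = ((1/7)*(-72))*197 = -72/7*197 = -14184/7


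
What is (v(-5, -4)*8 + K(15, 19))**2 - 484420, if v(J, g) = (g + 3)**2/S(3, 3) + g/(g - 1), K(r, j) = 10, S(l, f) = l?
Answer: -108912704/225 ≈ -4.8406e+5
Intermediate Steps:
v(J, g) = (3 + g)**2/3 + g/(-1 + g) (v(J, g) = (g + 3)**2/3 + g/(g - 1) = (3 + g)**2*(1/3) + g/(-1 + g) = (3 + g)**2/3 + g/(-1 + g))
(v(-5, -4)*8 + K(15, 19))**2 - 484420 = (((-9 + (-4)**3 + 5*(-4)**2 + 6*(-4))/(3*(-1 - 4)))*8 + 10)**2 - 484420 = (((1/3)*(-9 - 64 + 5*16 - 24)/(-5))*8 + 10)**2 - 484420 = (((1/3)*(-1/5)*(-9 - 64 + 80 - 24))*8 + 10)**2 - 484420 = (((1/3)*(-1/5)*(-17))*8 + 10)**2 - 484420 = ((17/15)*8 + 10)**2 - 484420 = (136/15 + 10)**2 - 484420 = (286/15)**2 - 484420 = 81796/225 - 484420 = -108912704/225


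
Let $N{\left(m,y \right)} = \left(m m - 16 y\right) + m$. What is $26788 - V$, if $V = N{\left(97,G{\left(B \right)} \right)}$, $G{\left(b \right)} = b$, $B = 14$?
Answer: $17506$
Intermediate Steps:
$N{\left(m,y \right)} = m + m^{2} - 16 y$ ($N{\left(m,y \right)} = \left(m^{2} - 16 y\right) + m = m + m^{2} - 16 y$)
$V = 9282$ ($V = 97 + 97^{2} - 224 = 97 + 9409 - 224 = 9282$)
$26788 - V = 26788 - 9282 = 17506$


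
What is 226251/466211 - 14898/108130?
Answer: 8759454576/25205697715 ≈ 0.34752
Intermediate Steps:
226251/466211 - 14898/108130 = 226251*(1/466211) - 14898*1/108130 = 226251/466211 - 7449/54065 = 8759454576/25205697715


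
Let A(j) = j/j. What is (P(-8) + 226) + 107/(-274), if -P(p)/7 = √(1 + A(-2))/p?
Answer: 61817/274 + 7*√2/8 ≈ 226.85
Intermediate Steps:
A(j) = 1
P(p) = -7*√2/p (P(p) = -7*√(1 + 1)/p = -7*√2/p)
(P(-8) + 226) + 107/(-274) = (-7*√2/(-8) + 226) + 107/(-274) = (-7*√2*(-⅛) + 226) + 107*(-1/274) = (7*√2/8 + 226) - 107/274 = (226 + 7*√2/8) - 107/274 = 61817/274 + 7*√2/8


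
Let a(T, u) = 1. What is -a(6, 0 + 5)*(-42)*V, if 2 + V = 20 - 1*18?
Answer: 0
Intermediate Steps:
V = 0 (V = -2 + (20 - 1*18) = -2 + (20 - 18) = -2 + 2 = 0)
-a(6, 0 + 5)*(-42)*V = -1*(-42)*0 = -(-42)*0 = -1*0 = 0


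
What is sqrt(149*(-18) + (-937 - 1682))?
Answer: 3*I*sqrt(589) ≈ 72.808*I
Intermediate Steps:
sqrt(149*(-18) + (-937 - 1682)) = sqrt(-2682 - 2619) = sqrt(-5301) = 3*I*sqrt(589)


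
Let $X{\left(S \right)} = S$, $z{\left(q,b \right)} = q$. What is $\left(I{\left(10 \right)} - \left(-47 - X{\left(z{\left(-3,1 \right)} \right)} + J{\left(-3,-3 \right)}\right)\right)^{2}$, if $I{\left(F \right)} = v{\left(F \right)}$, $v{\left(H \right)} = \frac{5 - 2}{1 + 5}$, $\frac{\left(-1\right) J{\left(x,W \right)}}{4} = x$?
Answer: $\frac{4225}{4} \approx 1056.3$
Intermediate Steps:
$J{\left(x,W \right)} = - 4 x$
$v{\left(H \right)} = \frac{1}{2}$ ($v{\left(H \right)} = \frac{3}{6} = 3 \cdot \frac{1}{6} = \frac{1}{2}$)
$I{\left(F \right)} = \frac{1}{2}$
$\left(I{\left(10 \right)} - \left(-47 - X{\left(z{\left(-3,1 \right)} \right)} + J{\left(-3,-3 \right)}\right)\right)^{2} = \left(\frac{1}{2} - \left(-44 + 12\right)\right)^{2} = \left(\frac{1}{2} + \left(\left(-3 - 12\right) + 47\right)\right)^{2} = \left(\frac{1}{2} + \left(-15 + 47\right)\right)^{2} = \left(\frac{1}{2} + 32\right)^{2} = \left(\frac{65}{2}\right)^{2} = \frac{4225}{4}$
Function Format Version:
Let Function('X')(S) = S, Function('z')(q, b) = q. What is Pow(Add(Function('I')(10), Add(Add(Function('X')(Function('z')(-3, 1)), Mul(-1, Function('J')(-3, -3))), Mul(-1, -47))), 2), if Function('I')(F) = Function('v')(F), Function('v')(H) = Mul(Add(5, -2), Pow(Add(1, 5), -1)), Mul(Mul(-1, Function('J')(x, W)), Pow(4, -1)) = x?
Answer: Rational(4225, 4) ≈ 1056.3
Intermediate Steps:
Function('J')(x, W) = Mul(-4, x)
Function('v')(H) = Rational(1, 2) (Function('v')(H) = Mul(3, Pow(6, -1)) = Mul(3, Rational(1, 6)) = Rational(1, 2))
Function('I')(F) = Rational(1, 2)
Pow(Add(Function('I')(10), Add(Add(Function('X')(Function('z')(-3, 1)), Mul(-1, Function('J')(-3, -3))), Mul(-1, -47))), 2) = Pow(Add(Rational(1, 2), Add(Add(-3, Mul(-1, Mul(-4, -3))), Mul(-1, -47))), 2) = Pow(Add(Rational(1, 2), Add(Add(-3, Mul(-1, 12)), 47)), 2) = Pow(Add(Rational(1, 2), Add(Add(-3, -12), 47)), 2) = Pow(Add(Rational(1, 2), Add(-15, 47)), 2) = Pow(Add(Rational(1, 2), 32), 2) = Pow(Rational(65, 2), 2) = Rational(4225, 4)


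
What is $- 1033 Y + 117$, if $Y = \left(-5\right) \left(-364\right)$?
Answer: $-1879943$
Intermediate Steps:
$Y = 1820$
$- 1033 Y + 117 = \left(-1033\right) 1820 + 117 = -1880060 + 117 = -1879943$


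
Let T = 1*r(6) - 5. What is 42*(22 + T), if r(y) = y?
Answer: 966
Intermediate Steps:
T = 1 (T = 1*6 - 5 = 6 - 5 = 1)
42*(22 + T) = 42*(22 + 1) = 42*23 = 966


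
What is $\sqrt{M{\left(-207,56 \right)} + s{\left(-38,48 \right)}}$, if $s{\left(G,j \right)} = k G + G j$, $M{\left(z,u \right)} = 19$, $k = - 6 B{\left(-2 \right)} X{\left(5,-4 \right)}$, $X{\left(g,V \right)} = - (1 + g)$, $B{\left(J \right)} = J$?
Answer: $7 \sqrt{19} \approx 30.512$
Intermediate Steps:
$X{\left(g,V \right)} = -1 - g$
$k = -72$ ($k = \left(-6\right) \left(-2\right) \left(-1 - 5\right) = 12 \left(-1 - 5\right) = 12 \left(-6\right) = -72$)
$s{\left(G,j \right)} = - 72 G + G j$
$\sqrt{M{\left(-207,56 \right)} + s{\left(-38,48 \right)}} = \sqrt{19 - 38 \left(-72 + 48\right)} = \sqrt{19 - -912} = \sqrt{19 + 912} = \sqrt{931} = 7 \sqrt{19}$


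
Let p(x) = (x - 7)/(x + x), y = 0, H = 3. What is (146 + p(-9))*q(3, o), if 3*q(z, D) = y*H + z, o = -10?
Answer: 1322/9 ≈ 146.89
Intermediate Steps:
p(x) = (-7 + x)/(2*x) (p(x) = (-7 + x)/((2*x)) = (-7 + x)*(1/(2*x)) = (-7 + x)/(2*x))
q(z, D) = z/3 (q(z, D) = (0*3 + z)/3 = (0 + z)/3 = z/3)
(146 + p(-9))*q(3, o) = (146 + (½)*(-7 - 9)/(-9))*((⅓)*3) = (146 + (½)*(-⅑)*(-16))*1 = (146 + 8/9)*1 = (1322/9)*1 = 1322/9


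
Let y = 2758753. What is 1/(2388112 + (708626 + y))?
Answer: 1/5855491 ≈ 1.7078e-7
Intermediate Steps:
1/(2388112 + (708626 + y)) = 1/(2388112 + (708626 + 2758753)) = 1/(2388112 + 3467379) = 1/5855491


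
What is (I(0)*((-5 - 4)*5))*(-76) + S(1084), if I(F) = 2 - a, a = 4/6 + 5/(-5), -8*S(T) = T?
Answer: 15689/2 ≈ 7844.5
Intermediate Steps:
S(T) = -T/8
a = -⅓ (a = 4*(⅙) + 5*(-⅕) = ⅔ - 1 = -⅓ ≈ -0.33333)
I(F) = 7/3 (I(F) = 2 - 1*(-⅓) = 2 + ⅓ = 7/3)
(I(0)*((-5 - 4)*5))*(-76) + S(1084) = (7*((-5 - 4)*5)/3)*(-76) - ⅛*1084 = (7*(-9*5)/3)*(-76) - 271/2 = ((7/3)*(-45))*(-76) - 271/2 = -105*(-76) - 271/2 = 7980 - 271/2 = 15689/2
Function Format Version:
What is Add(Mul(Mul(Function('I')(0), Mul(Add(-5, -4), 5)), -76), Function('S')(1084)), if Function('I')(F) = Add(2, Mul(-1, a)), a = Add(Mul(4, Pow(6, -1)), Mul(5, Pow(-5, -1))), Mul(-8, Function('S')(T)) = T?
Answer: Rational(15689, 2) ≈ 7844.5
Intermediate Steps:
Function('S')(T) = Mul(Rational(-1, 8), T)
a = Rational(-1, 3) (a = Add(Mul(4, Rational(1, 6)), Mul(5, Rational(-1, 5))) = Add(Rational(2, 3), -1) = Rational(-1, 3) ≈ -0.33333)
Function('I')(F) = Rational(7, 3) (Function('I')(F) = Add(2, Mul(-1, Rational(-1, 3))) = Add(2, Rational(1, 3)) = Rational(7, 3))
Add(Mul(Mul(Function('I')(0), Mul(Add(-5, -4), 5)), -76), Function('S')(1084)) = Add(Mul(Mul(Rational(7, 3), Mul(Add(-5, -4), 5)), -76), Mul(Rational(-1, 8), 1084)) = Add(Mul(Mul(Rational(7, 3), Mul(-9, 5)), -76), Rational(-271, 2)) = Add(Mul(Mul(Rational(7, 3), -45), -76), Rational(-271, 2)) = Add(Mul(-105, -76), Rational(-271, 2)) = Add(7980, Rational(-271, 2)) = Rational(15689, 2)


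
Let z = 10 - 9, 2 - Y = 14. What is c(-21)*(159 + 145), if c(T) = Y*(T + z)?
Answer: 72960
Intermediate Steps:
Y = -12 (Y = 2 - 1*14 = 2 - 14 = -12)
z = 1
c(T) = -12 - 12*T (c(T) = -12*(T + 1) = -12*(1 + T) = -12 - 12*T)
c(-21)*(159 + 145) = (-12 - 12*(-21))*(159 + 145) = (-12 + 252)*304 = 240*304 = 72960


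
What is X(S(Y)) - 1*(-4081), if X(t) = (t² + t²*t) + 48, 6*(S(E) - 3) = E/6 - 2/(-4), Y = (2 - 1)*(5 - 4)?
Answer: 3039049/729 ≈ 4168.8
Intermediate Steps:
Y = 1 (Y = 1*1 = 1)
S(E) = 37/12 + E/36 (S(E) = 3 + (E/6 - 2/(-4))/6 = 3 + (E*(⅙) - 2*(-¼))/6 = 3 + (E/6 + ½)/6 = 3 + (½ + E/6)/6 = 3 + (1/12 + E/36) = 37/12 + E/36)
X(t) = 48 + t² + t³ (X(t) = (t² + t³) + 48 = 48 + t² + t³)
X(S(Y)) - 1*(-4081) = (48 + (37/12 + (1/36)*1)² + (37/12 + (1/36)*1)³) - 1*(-4081) = (48 + (37/12 + 1/36)² + (37/12 + 1/36)³) + 4081 = (48 + (28/9)² + (28/9)³) + 4081 = (48 + 784/81 + 21952/729) + 4081 = 64000/729 + 4081 = 3039049/729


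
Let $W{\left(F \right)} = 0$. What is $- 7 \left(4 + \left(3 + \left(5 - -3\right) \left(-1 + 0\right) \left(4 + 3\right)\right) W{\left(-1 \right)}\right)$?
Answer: $-28$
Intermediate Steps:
$- 7 \left(4 + \left(3 + \left(5 - -3\right) \left(-1 + 0\right) \left(4 + 3\right)\right) W{\left(-1 \right)}\right) = - 7 \left(4 + \left(3 + \left(5 - -3\right) \left(-1 + 0\right) \left(4 + 3\right)\right) 0\right) = - 7 \left(4 + \left(3 + \left(5 + 3\right) \left(\left(-1\right) 7\right)\right) 0\right) = - 7 \left(4 + \left(3 + 8 \left(-7\right)\right) 0\right) = - 7 \left(4 + \left(3 - 56\right) 0\right) = - 7 \left(4 - 0\right) = - 7 \left(4 + 0\right) = \left(-7\right) 4 = -28$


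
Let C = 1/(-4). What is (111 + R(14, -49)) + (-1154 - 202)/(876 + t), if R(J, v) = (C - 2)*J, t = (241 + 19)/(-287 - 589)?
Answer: 29898933/383558 ≈ 77.952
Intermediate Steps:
t = -65/219 (t = 260/(-876) = 260*(-1/876) = -65/219 ≈ -0.29680)
C = -¼ ≈ -0.25000
R(J, v) = -9*J/4 (R(J, v) = (-¼ - 2)*J = -9*J/4)
(111 + R(14, -49)) + (-1154 - 202)/(876 + t) = (111 - 9/4*14) + (-1154 - 202)/(876 - 65/219) = (111 - 63/2) - 1356/191779/219 = 159/2 - 1356*219/191779 = 159/2 - 296964/191779 = 29898933/383558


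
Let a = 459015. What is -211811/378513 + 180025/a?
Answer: -1938841556/11582876313 ≈ -0.16739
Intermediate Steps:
-211811/378513 + 180025/a = -211811/378513 + 180025/459015 = -211811*1/378513 + 180025*(1/459015) = -211811/378513 + 36005/91803 = -1938841556/11582876313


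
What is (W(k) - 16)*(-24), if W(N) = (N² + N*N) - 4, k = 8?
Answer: -2592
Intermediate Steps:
W(N) = -4 + 2*N² (W(N) = (N² + N²) - 4 = 2*N² - 4 = -4 + 2*N²)
(W(k) - 16)*(-24) = ((-4 + 2*8²) - 16)*(-24) = ((-4 + 2*64) - 16)*(-24) = ((-4 + 128) - 16)*(-24) = (124 - 16)*(-24) = 108*(-24) = -2592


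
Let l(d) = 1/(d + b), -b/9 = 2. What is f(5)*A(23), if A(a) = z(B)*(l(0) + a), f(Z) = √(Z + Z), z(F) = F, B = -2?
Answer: -413*√10/9 ≈ -145.11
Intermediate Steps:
b = -18 (b = -9*2 = -18)
l(d) = 1/(-18 + d) (l(d) = 1/(d - 18) = 1/(-18 + d))
f(Z) = √2*√Z (f(Z) = √(2*Z) = √2*√Z)
A(a) = ⅑ - 2*a (A(a) = -2*(1/(-18 + 0) + a) = -2*(1/(-18) + a) = -2*(-1/18 + a) = ⅑ - 2*a)
f(5)*A(23) = (√2*√5)*(⅑ - 2*23) = √10*(⅑ - 46) = √10*(-413/9) = -413*√10/9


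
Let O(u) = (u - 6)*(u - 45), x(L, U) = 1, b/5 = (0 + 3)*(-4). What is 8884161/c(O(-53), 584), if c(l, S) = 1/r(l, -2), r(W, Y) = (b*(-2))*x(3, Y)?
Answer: 1066099320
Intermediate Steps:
b = -60 (b = 5*((0 + 3)*(-4)) = 5*(3*(-4)) = 5*(-12) = -60)
O(u) = (-45 + u)*(-6 + u) (O(u) = (-6 + u)*(-45 + u) = (-45 + u)*(-6 + u))
r(W, Y) = 120 (r(W, Y) = -60*(-2)*1 = 120*1 = 120)
c(l, S) = 1/120
8884161/c(O(-53), 584) = 8884161/(1/120) = 8884161*120 = 1066099320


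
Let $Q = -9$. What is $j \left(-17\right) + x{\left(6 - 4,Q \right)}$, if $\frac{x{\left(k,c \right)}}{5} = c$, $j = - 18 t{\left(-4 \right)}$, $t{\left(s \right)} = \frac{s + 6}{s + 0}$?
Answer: $-198$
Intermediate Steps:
$t{\left(s \right)} = \frac{6 + s}{s}$
$j = 9$ ($j = - 18 \frac{6 - 4}{-4} = - 18 \left(\left(- \frac{1}{4}\right) 2\right) = \left(-18\right) \left(- \frac{1}{2}\right) = 9$)
$x{\left(k,c \right)} = 5 c$
$j \left(-17\right) + x{\left(6 - 4,Q \right)} = 9 \left(-17\right) + 5 \left(-9\right) = -153 - 45 = -198$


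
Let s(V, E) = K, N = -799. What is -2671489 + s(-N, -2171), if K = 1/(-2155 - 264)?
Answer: -6462331892/2419 ≈ -2.6715e+6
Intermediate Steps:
K = -1/2419 (K = 1/(-2419) = -1/2419 ≈ -0.00041339)
s(V, E) = -1/2419
-2671489 + s(-N, -2171) = -2671489 - 1/2419 = -6462331892/2419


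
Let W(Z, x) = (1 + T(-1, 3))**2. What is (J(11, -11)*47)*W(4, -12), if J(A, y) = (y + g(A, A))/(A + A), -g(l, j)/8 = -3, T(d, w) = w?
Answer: 4888/11 ≈ 444.36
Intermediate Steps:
g(l, j) = 24 (g(l, j) = -8*(-3) = 24)
W(Z, x) = 16 (W(Z, x) = (1 + 3)**2 = 4**2 = 16)
J(A, y) = (24 + y)/(2*A) (J(A, y) = (y + 24)/(A + A) = (24 + y)/((2*A)) = (24 + y)*(1/(2*A)) = (24 + y)/(2*A))
(J(11, -11)*47)*W(4, -12) = (((1/2)*(24 - 11)/11)*47)*16 = (((1/2)*(1/11)*13)*47)*16 = ((13/22)*47)*16 = (611/22)*16 = 4888/11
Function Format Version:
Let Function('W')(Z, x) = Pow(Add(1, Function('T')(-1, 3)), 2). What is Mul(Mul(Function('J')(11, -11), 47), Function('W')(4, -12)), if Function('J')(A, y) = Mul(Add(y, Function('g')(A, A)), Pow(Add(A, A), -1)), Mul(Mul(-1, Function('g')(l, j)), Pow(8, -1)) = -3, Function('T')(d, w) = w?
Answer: Rational(4888, 11) ≈ 444.36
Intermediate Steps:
Function('g')(l, j) = 24 (Function('g')(l, j) = Mul(-8, -3) = 24)
Function('W')(Z, x) = 16 (Function('W')(Z, x) = Pow(Add(1, 3), 2) = Pow(4, 2) = 16)
Function('J')(A, y) = Mul(Rational(1, 2), Pow(A, -1), Add(24, y)) (Function('J')(A, y) = Mul(Add(y, 24), Pow(Add(A, A), -1)) = Mul(Add(24, y), Pow(Mul(2, A), -1)) = Mul(Add(24, y), Mul(Rational(1, 2), Pow(A, -1))) = Mul(Rational(1, 2), Pow(A, -1), Add(24, y)))
Mul(Mul(Function('J')(11, -11), 47), Function('W')(4, -12)) = Mul(Mul(Mul(Rational(1, 2), Pow(11, -1), Add(24, -11)), 47), 16) = Mul(Mul(Mul(Rational(1, 2), Rational(1, 11), 13), 47), 16) = Mul(Mul(Rational(13, 22), 47), 16) = Mul(Rational(611, 22), 16) = Rational(4888, 11)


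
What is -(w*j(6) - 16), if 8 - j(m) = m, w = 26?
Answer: -36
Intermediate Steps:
j(m) = 8 - m
-(w*j(6) - 16) = -(26*(8 - 1*6) - 16) = -(26*(8 - 6) - 16) = -(26*2 - 16) = -(52 - 16) = -1*36 = -36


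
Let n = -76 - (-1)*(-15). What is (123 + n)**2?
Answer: 1024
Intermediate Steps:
n = -91 (n = -76 - 1*15 = -76 - 15 = -91)
(123 + n)**2 = (123 - 91)**2 = 32**2 = 1024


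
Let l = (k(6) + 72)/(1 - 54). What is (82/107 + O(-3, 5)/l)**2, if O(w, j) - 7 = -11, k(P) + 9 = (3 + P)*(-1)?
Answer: 183765136/8346321 ≈ 22.017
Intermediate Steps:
k(P) = -12 - P (k(P) = -9 + (3 + P)*(-1) = -9 + (-3 - P) = -12 - P)
l = -54/53 (l = ((-12 - 1*6) + 72)/(1 - 54) = ((-12 - 6) + 72)/(-53) = (-18 + 72)*(-1/53) = 54*(-1/53) = -54/53 ≈ -1.0189)
O(w, j) = -4 (O(w, j) = 7 - 11 = -4)
(82/107 + O(-3, 5)/l)**2 = (82/107 - 4/(-54/53))**2 = (82*(1/107) - 4*(-53/54))**2 = (82/107 + 106/27)**2 = (13556/2889)**2 = 183765136/8346321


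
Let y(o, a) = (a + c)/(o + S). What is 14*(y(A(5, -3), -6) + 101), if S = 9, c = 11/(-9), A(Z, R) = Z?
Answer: 12661/9 ≈ 1406.8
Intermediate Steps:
c = -11/9 (c = 11*(-⅑) = -11/9 ≈ -1.2222)
y(o, a) = (-11/9 + a)/(9 + o) (y(o, a) = (a - 11/9)/(o + 9) = (-11/9 + a)/(9 + o))
14*(y(A(5, -3), -6) + 101) = 14*((-11/9 - 6)/(9 + 5) + 101) = 14*(-65/9/14 + 101) = 14*((1/14)*(-65/9) + 101) = 14*(-65/126 + 101) = 14*(12661/126) = 12661/9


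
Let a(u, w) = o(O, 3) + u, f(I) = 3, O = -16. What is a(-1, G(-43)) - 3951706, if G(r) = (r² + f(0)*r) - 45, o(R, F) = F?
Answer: -3951704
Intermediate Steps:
G(r) = -45 + r² + 3*r (G(r) = (r² + 3*r) - 45 = -45 + r² + 3*r)
a(u, w) = 3 + u
a(-1, G(-43)) - 3951706 = (3 - 1) - 3951706 = 2 - 3951706 = -3951704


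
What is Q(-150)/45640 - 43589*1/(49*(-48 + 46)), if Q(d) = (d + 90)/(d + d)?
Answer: 101500101/228200 ≈ 444.79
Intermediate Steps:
Q(d) = (90 + d)/(2*d) (Q(d) = (90 + d)/((2*d)) = (90 + d)*(1/(2*d)) = (90 + d)/(2*d))
Q(-150)/45640 - 43589*1/(49*(-48 + 46)) = ((½)*(90 - 150)/(-150))/45640 - 43589*1/(49*(-48 + 46)) = ((½)*(-1/150)*(-60))*(1/45640) - 43589/(49*(-2)) = (⅕)*(1/45640) - 43589/(-98) = 1/228200 - 43589*(-1/98) = 1/228200 + 6227/14 = 101500101/228200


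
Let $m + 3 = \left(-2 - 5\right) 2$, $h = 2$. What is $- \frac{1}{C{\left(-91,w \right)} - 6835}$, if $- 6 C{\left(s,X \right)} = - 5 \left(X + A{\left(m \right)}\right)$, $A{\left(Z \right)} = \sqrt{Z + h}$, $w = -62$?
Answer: $\frac{49584}{341468555} + \frac{6 i \sqrt{15}}{341468555} \approx 0.00014521 + 6.8053 \cdot 10^{-8} i$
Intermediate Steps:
$m = -17$ ($m = -3 + \left(-2 - 5\right) 2 = -3 - 14 = -17$)
$A{\left(Z \right)} = \sqrt{2 + Z}$ ($A{\left(Z \right)} = \sqrt{Z + 2} = \sqrt{2 + Z}$)
$C{\left(s,X \right)} = \frac{5 X}{6} + \frac{5 i \sqrt{15}}{6}$ ($C{\left(s,X \right)} = - \frac{\left(-5\right) \left(X + \sqrt{2 - 17}\right)}{6} = - \frac{\left(-5\right) \left(X + \sqrt{-15}\right)}{6} = - \frac{\left(-5\right) \left(X + i \sqrt{15}\right)}{6} = - \frac{- 5 X - 5 i \sqrt{15}}{6} = \frac{5 X}{6} + \frac{5 i \sqrt{15}}{6}$)
$- \frac{1}{C{\left(-91,w \right)} - 6835} = - \frac{1}{\left(\frac{5}{6} \left(-62\right) + \frac{5 i \sqrt{15}}{6}\right) - 6835} = - \frac{1}{\left(- \frac{155}{3} + \frac{5 i \sqrt{15}}{6}\right) - 6835} = - \frac{1}{- \frac{20660}{3} + \frac{5 i \sqrt{15}}{6}}$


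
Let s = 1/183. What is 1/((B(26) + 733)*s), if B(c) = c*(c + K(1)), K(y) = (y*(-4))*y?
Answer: 61/435 ≈ 0.14023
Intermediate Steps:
K(y) = -4*y**2 (K(y) = (-4*y)*y = -4*y**2)
B(c) = c*(-4 + c) (B(c) = c*(c - 4*1**2) = c*(c - 4*1) = c*(c - 4) = c*(-4 + c))
s = 1/183 ≈ 0.0054645
1/((B(26) + 733)*s) = 1/((26*(-4 + 26) + 733)*(1/183)) = 183/(26*22 + 733) = 183/(572 + 733) = 183/1305 = (1/1305)*183 = 61/435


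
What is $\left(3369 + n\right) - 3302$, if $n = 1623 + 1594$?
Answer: $3284$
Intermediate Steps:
$n = 3217$
$\left(3369 + n\right) - 3302 = \left(3369 + 3217\right) - 3302 = 6586 - 3302 = 3284$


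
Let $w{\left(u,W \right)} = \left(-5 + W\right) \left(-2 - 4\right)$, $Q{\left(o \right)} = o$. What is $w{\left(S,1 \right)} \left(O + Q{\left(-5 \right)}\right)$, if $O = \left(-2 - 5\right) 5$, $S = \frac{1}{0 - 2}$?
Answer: $-960$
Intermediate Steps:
$S = - \frac{1}{2}$ ($S = \frac{1}{-2} = - \frac{1}{2} \approx -0.5$)
$O = -35$ ($O = \left(-7\right) 5 = -35$)
$w{\left(u,W \right)} = 30 - 6 W$ ($w{\left(u,W \right)} = \left(-5 + W\right) \left(-6\right) = 30 - 6 W$)
$w{\left(S,1 \right)} \left(O + Q{\left(-5 \right)}\right) = \left(30 - 6\right) \left(-35 - 5\right) = \left(30 - 6\right) \left(-40\right) = 24 \left(-40\right) = -960$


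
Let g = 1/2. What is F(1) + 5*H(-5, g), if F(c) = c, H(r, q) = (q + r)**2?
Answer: 409/4 ≈ 102.25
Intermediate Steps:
g = 1/2 (g = 1*(1/2) = 1/2 ≈ 0.50000)
F(1) + 5*H(-5, g) = 1 + 5*(1/2 - 5)**2 = 1 + 5*(-9/2)**2 = 1 + 5*(81/4) = 1 + 405/4 = 409/4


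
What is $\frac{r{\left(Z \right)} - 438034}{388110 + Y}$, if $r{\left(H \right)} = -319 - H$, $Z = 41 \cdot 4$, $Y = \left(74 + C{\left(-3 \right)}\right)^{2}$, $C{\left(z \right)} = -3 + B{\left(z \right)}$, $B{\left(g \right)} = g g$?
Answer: $- \frac{438517}{394510} \approx -1.1115$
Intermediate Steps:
$B{\left(g \right)} = g^{2}$
$C{\left(z \right)} = -3 + z^{2}$
$Y = 6400$ ($Y = \left(74 - \left(3 - \left(-3\right)^{2}\right)\right)^{2} = \left(74 + \left(-3 + 9\right)\right)^{2} = \left(74 + 6\right)^{2} = 80^{2} = 6400$)
$Z = 164$
$\frac{r{\left(Z \right)} - 438034}{388110 + Y} = \frac{\left(-319 - 164\right) - 438034}{388110 + 6400} = \frac{\left(-319 - 164\right) - 438034}{394510} = \left(-483 - 438034\right) \frac{1}{394510} = \left(-438517\right) \frac{1}{394510} = - \frac{438517}{394510}$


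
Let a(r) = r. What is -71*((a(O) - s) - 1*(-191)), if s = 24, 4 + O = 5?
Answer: -11928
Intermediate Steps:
O = 1 (O = -4 + 5 = 1)
-71*((a(O) - s) - 1*(-191)) = -71*((1 - 1*24) - 1*(-191)) = -71*((1 - 24) + 191) = -71*(-23 + 191) = -71*168 = -11928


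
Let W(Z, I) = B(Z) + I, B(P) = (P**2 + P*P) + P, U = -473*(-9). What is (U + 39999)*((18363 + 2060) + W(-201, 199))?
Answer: 4479725088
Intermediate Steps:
U = 4257
B(P) = P + 2*P**2 (B(P) = (P**2 + P**2) + P = 2*P**2 + P = P + 2*P**2)
W(Z, I) = I + Z*(1 + 2*Z) (W(Z, I) = Z*(1 + 2*Z) + I = I + Z*(1 + 2*Z))
(U + 39999)*((18363 + 2060) + W(-201, 199)) = (4257 + 39999)*((18363 + 2060) + (199 - 201*(1 + 2*(-201)))) = 44256*(20423 + (199 - 201*(1 - 402))) = 44256*(20423 + (199 - 201*(-401))) = 44256*(20423 + (199 + 80601)) = 44256*(20423 + 80800) = 44256*101223 = 4479725088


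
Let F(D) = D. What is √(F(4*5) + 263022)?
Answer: √263042 ≈ 512.88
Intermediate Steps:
√(F(4*5) + 263022) = √(4*5 + 263022) = √(20 + 263022) = √263042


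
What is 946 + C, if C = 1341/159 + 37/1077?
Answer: 54482006/57081 ≈ 954.47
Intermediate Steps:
C = 483380/57081 (C = 1341*(1/159) + 37*(1/1077) = 447/53 + 37/1077 = 483380/57081 ≈ 8.4683)
946 + C = 946 + 483380/57081 = 54482006/57081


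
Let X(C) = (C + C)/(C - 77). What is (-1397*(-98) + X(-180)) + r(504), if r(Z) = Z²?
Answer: 100467314/257 ≈ 3.9092e+5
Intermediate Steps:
X(C) = 2*C/(-77 + C) (X(C) = (2*C)/(-77 + C) = 2*C/(-77 + C))
(-1397*(-98) + X(-180)) + r(504) = (-1397*(-98) + 2*(-180)/(-77 - 180)) + 504² = (136906 + 2*(-180)/(-257)) + 254016 = (136906 + 2*(-180)*(-1/257)) + 254016 = (136906 + 360/257) + 254016 = 35185202/257 + 254016 = 100467314/257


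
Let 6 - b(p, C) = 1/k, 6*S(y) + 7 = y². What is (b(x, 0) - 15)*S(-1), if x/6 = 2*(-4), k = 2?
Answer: 19/2 ≈ 9.5000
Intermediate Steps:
S(y) = -7/6 + y²/6
x = -48 (x = 6*(2*(-4)) = 6*(-8) = -48)
b(p, C) = 11/2 (b(p, C) = 6 - 1/2 = 6 - 1*½ = 6 - ½ = 11/2)
(b(x, 0) - 15)*S(-1) = (11/2 - 15)*(-7/6 + (⅙)*(-1)²) = -19*(-7/6 + (⅙)*1)/2 = -19*(-7/6 + ⅙)/2 = -19/2*(-1) = 19/2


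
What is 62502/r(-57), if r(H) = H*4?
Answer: -10417/38 ≈ -274.13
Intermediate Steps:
r(H) = 4*H
62502/r(-57) = 62502/((4*(-57))) = 62502/(-228) = 62502*(-1/228) = -10417/38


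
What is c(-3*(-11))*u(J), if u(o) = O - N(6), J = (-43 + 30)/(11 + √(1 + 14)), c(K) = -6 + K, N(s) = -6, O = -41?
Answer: -945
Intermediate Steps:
J = -13/(11 + √15) ≈ -0.87407
u(o) = -35 (u(o) = -41 - 1*(-6) = -41 + 6 = -35)
c(-3*(-11))*u(J) = (-6 - 3*(-11))*(-35) = (-6 + 33)*(-35) = 27*(-35) = -945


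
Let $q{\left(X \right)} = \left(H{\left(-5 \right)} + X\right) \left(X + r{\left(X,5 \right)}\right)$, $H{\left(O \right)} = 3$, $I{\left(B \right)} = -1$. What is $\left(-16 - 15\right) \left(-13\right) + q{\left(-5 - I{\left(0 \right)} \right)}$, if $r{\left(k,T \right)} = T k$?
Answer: $427$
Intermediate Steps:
$q{\left(X \right)} = 6 X \left(3 + X\right)$ ($q{\left(X \right)} = \left(3 + X\right) \left(X + 5 X\right) = \left(3 + X\right) 6 X = 6 X \left(3 + X\right)$)
$\left(-16 - 15\right) \left(-13\right) + q{\left(-5 - I{\left(0 \right)} \right)} = \left(-16 - 15\right) \left(-13\right) + 6 \left(-5 - -1\right) \left(3 - 4\right) = \left(-31\right) \left(-13\right) + 6 \left(-5 + 1\right) \left(3 + \left(-5 + 1\right)\right) = 403 + 6 \left(-4\right) \left(3 - 4\right) = 403 + 6 \left(-4\right) \left(-1\right) = 403 + 24 = 427$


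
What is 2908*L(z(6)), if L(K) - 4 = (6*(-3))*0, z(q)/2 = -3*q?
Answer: 11632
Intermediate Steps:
z(q) = -6*q (z(q) = 2*(-3*q) = -6*q)
L(K) = 4 (L(K) = 4 + (6*(-3))*0 = 4 - 18*0 = 4 + 0 = 4)
2908*L(z(6)) = 2908*4 = 11632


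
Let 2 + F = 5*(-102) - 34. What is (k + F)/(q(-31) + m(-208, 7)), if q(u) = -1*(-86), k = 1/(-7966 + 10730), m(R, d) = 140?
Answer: -1509143/624664 ≈ -2.4159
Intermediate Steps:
k = 1/2764 ≈ 0.00036179
F = -546 (F = -2 + (5*(-102) - 34) = -2 + (-510 - 34) = -2 - 544 = -546)
q(u) = 86
(k + F)/(q(-31) + m(-208, 7)) = (1/2764 - 546)/(86 + 140) = -1509143/2764/226 = -1509143/2764*1/226 = -1509143/624664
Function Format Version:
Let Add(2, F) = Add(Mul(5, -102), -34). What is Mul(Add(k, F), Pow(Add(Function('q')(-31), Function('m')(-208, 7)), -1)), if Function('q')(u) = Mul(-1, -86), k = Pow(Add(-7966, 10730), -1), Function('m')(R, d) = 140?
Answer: Rational(-1509143, 624664) ≈ -2.4159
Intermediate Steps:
k = Rational(1, 2764) (k = Pow(2764, -1) = Rational(1, 2764) ≈ 0.00036179)
F = -546 (F = Add(-2, Add(Mul(5, -102), -34)) = Add(-2, Add(-510, -34)) = Add(-2, -544) = -546)
Function('q')(u) = 86
Mul(Add(k, F), Pow(Add(Function('q')(-31), Function('m')(-208, 7)), -1)) = Mul(Add(Rational(1, 2764), -546), Pow(Add(86, 140), -1)) = Mul(Rational(-1509143, 2764), Pow(226, -1)) = Mul(Rational(-1509143, 2764), Rational(1, 226)) = Rational(-1509143, 624664)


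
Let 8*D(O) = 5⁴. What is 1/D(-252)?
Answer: 8/625 ≈ 0.012800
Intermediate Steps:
D(O) = 625/8 (D(O) = (⅛)*5⁴ = (⅛)*625 = 625/8)
1/D(-252) = 1/(625/8) = 8/625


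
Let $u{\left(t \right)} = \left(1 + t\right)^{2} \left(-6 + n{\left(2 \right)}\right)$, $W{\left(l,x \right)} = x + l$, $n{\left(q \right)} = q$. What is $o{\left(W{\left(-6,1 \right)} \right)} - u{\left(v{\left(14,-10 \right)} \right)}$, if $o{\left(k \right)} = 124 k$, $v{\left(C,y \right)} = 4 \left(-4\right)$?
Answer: $280$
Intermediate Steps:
$v{\left(C,y \right)} = -16$
$W{\left(l,x \right)} = l + x$
$u{\left(t \right)} = - 4 \left(1 + t\right)^{2}$ ($u{\left(t \right)} = \left(1 + t\right)^{2} \left(-6 + 2\right) = \left(1 + t\right)^{2} \left(-4\right) = - 4 \left(1 + t\right)^{2}$)
$o{\left(W{\left(-6,1 \right)} \right)} - u{\left(v{\left(14,-10 \right)} \right)} = 124 \left(-6 + 1\right) - - 4 \left(1 - 16\right)^{2} = 124 \left(-5\right) - - 4 \left(-15\right)^{2} = -620 - \left(-4\right) 225 = -620 - -900 = -620 + 900 = 280$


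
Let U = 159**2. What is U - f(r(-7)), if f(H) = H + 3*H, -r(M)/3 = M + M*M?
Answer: 25785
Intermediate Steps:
U = 25281
r(M) = -3*M - 3*M**2 (r(M) = -3*(M + M*M) = -3*(M + M**2) = -3*M - 3*M**2)
f(H) = 4*H
U - f(r(-7)) = 25281 - 4*(-3*(-7)*(1 - 7)) = 25281 - 4*(-3*(-7)*(-6)) = 25281 - 4*(-126) = 25281 - 1*(-504) = 25281 + 504 = 25785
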